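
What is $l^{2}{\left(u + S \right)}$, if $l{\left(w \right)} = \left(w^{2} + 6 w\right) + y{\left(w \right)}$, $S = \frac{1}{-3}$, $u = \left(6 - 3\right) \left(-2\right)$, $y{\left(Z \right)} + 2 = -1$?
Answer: $\frac{64}{81} \approx 0.79012$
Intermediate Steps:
$y{\left(Z \right)} = -3$ ($y{\left(Z \right)} = -2 - 1 = -3$)
$u = -6$ ($u = 3 \left(-2\right) = -6$)
$S = - \frac{1}{3} \approx -0.33333$
$l{\left(w \right)} = -3 + w^{2} + 6 w$ ($l{\left(w \right)} = \left(w^{2} + 6 w\right) - 3 = -3 + w^{2} + 6 w$)
$l^{2}{\left(u + S \right)} = \left(-3 + \left(-6 - \frac{1}{3}\right)^{2} + 6 \left(-6 - \frac{1}{3}\right)\right)^{2} = \left(-3 + \left(- \frac{19}{3}\right)^{2} + 6 \left(- \frac{19}{3}\right)\right)^{2} = \left(-3 + \frac{361}{9} - 38\right)^{2} = \left(- \frac{8}{9}\right)^{2} = \frac{64}{81}$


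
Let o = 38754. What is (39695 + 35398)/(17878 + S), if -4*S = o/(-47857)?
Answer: 7187451402/1711194269 ≈ 4.2003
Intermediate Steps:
S = 19377/95714 (S = -19377/(2*(-47857)) = -19377*(-1)/(2*47857) = -¼*(-38754/47857) = 19377/95714 ≈ 0.20245)
(39695 + 35398)/(17878 + S) = (39695 + 35398)/(17878 + 19377/95714) = 75093/(1711194269/95714) = 75093*(95714/1711194269) = 7187451402/1711194269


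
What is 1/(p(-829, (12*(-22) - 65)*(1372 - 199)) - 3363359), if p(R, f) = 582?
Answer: -1/3362777 ≈ -2.9737e-7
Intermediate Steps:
1/(p(-829, (12*(-22) - 65)*(1372 - 199)) - 3363359) = 1/(582 - 3363359) = 1/(-3362777) = -1/3362777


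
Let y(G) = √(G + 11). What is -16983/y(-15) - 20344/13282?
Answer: -10172/6641 + 16983*I/2 ≈ -1.5317 + 8491.5*I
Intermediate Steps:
y(G) = √(11 + G)
-16983/y(-15) - 20344/13282 = -16983/√(11 - 15) - 20344/13282 = -16983*(-I/2) - 20344*1/13282 = -16983*(-I/2) - 10172/6641 = -(-16983)*I/2 - 10172/6641 = 16983*I/2 - 10172/6641 = -10172/6641 + 16983*I/2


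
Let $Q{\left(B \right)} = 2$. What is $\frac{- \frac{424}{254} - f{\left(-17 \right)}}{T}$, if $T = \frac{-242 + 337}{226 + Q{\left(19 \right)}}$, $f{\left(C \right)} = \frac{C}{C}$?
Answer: $- \frac{4068}{635} \approx -6.4063$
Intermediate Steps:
$f{\left(C \right)} = 1$
$T = \frac{5}{12}$ ($T = \frac{-242 + 337}{226 + 2} = \frac{95}{228} = 95 \cdot \frac{1}{228} = \frac{5}{12} \approx 0.41667$)
$\frac{- \frac{424}{254} - f{\left(-17 \right)}}{T} = \frac{- \frac{424}{254} - 1}{\frac{5}{12}} = \left(\left(-424\right) \frac{1}{254} - 1\right) \frac{12}{5} = \left(- \frac{212}{127} - 1\right) \frac{12}{5} = \left(- \frac{339}{127}\right) \frac{12}{5} = - \frac{4068}{635}$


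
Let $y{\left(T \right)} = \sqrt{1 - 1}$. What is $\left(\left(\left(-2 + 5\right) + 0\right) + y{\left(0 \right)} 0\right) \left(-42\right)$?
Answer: $-126$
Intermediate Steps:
$y{\left(T \right)} = 0$ ($y{\left(T \right)} = \sqrt{0} = 0$)
$\left(\left(\left(-2 + 5\right) + 0\right) + y{\left(0 \right)} 0\right) \left(-42\right) = \left(\left(\left(-2 + 5\right) + 0\right) + 0 \cdot 0\right) \left(-42\right) = \left(\left(3 + 0\right) + 0\right) \left(-42\right) = \left(3 + 0\right) \left(-42\right) = 3 \left(-42\right) = -126$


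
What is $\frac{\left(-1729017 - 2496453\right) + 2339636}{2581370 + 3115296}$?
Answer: $- \frac{942917}{2848333} \approx -0.33104$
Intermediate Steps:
$\frac{\left(-1729017 - 2496453\right) + 2339636}{2581370 + 3115296} = \frac{-4225470 + 2339636}{5696666} = \left(-1885834\right) \frac{1}{5696666} = - \frac{942917}{2848333}$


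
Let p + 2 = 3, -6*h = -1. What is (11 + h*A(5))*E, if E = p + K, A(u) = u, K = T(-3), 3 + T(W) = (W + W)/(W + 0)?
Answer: 0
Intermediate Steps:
h = ⅙ (h = -⅙*(-1) = ⅙ ≈ 0.16667)
p = 1 (p = -2 + 3 = 1)
T(W) = -1 (T(W) = -3 + (W + W)/(W + 0) = -3 + (2*W)/W = -3 + 2 = -1)
K = -1
E = 0 (E = 1 - 1 = 0)
(11 + h*A(5))*E = (11 + (⅙)*5)*0 = (11 + ⅚)*0 = (71/6)*0 = 0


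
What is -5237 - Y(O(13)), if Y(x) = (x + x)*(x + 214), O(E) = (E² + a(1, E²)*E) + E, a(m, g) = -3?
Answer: -107339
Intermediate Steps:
O(E) = E² - 2*E (O(E) = (E² - 3*E) + E = E² - 2*E)
Y(x) = 2*x*(214 + x) (Y(x) = (2*x)*(214 + x) = 2*x*(214 + x))
-5237 - Y(O(13)) = -5237 - 2*13*(-2 + 13)*(214 + 13*(-2 + 13)) = -5237 - 2*13*11*(214 + 13*11) = -5237 - 2*143*(214 + 143) = -5237 - 2*143*357 = -5237 - 1*102102 = -5237 - 102102 = -107339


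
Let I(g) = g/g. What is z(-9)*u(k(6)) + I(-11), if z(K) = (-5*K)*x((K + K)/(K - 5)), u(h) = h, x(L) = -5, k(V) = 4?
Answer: -899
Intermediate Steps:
I(g) = 1
z(K) = 25*K (z(K) = -5*K*(-5) = 25*K)
z(-9)*u(k(6)) + I(-11) = (25*(-9))*4 + 1 = -225*4 + 1 = -900 + 1 = -899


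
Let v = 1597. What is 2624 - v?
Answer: 1027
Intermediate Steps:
2624 - v = 2624 - 1*1597 = 2624 - 1597 = 1027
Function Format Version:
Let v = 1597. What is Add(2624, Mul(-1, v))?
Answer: 1027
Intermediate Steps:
Add(2624, Mul(-1, v)) = Add(2624, Mul(-1, 1597)) = Add(2624, -1597) = 1027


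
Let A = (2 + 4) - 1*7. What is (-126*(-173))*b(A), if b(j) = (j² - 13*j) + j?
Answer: 283374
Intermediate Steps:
A = -1 (A = 6 - 7 = -1)
b(j) = j² - 12*j
(-126*(-173))*b(A) = (-126*(-173))*(-(-12 - 1)) = 21798*(-1*(-13)) = 21798*13 = 283374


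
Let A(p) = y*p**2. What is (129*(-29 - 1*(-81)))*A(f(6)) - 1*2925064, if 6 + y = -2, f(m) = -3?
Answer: -3408040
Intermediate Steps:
y = -8 (y = -6 - 2 = -8)
A(p) = -8*p**2
(129*(-29 - 1*(-81)))*A(f(6)) - 1*2925064 = (129*(-29 - 1*(-81)))*(-8*(-3)**2) - 1*2925064 = (129*(-29 + 81))*(-8*9) - 2925064 = (129*52)*(-72) - 2925064 = 6708*(-72) - 2925064 = -482976 - 2925064 = -3408040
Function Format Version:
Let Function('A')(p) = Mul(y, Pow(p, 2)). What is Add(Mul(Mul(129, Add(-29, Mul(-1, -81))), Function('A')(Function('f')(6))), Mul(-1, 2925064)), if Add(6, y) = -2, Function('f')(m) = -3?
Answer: -3408040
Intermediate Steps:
y = -8 (y = Add(-6, -2) = -8)
Function('A')(p) = Mul(-8, Pow(p, 2))
Add(Mul(Mul(129, Add(-29, Mul(-1, -81))), Function('A')(Function('f')(6))), Mul(-1, 2925064)) = Add(Mul(Mul(129, Add(-29, Mul(-1, -81))), Mul(-8, Pow(-3, 2))), Mul(-1, 2925064)) = Add(Mul(Mul(129, Add(-29, 81)), Mul(-8, 9)), -2925064) = Add(Mul(Mul(129, 52), -72), -2925064) = Add(Mul(6708, -72), -2925064) = Add(-482976, -2925064) = -3408040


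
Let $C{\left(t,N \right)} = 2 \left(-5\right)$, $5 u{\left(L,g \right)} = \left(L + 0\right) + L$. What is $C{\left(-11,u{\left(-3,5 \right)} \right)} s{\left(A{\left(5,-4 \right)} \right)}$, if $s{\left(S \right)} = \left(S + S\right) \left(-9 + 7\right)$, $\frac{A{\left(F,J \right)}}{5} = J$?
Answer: $-800$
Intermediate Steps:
$A{\left(F,J \right)} = 5 J$
$u{\left(L,g \right)} = \frac{2 L}{5}$ ($u{\left(L,g \right)} = \frac{\left(L + 0\right) + L}{5} = \frac{L + L}{5} = \frac{2 L}{5}$)
$s{\left(S \right)} = - 4 S$ ($s{\left(S \right)} = 2 S \left(-2\right) = - 4 S$)
$C{\left(t,N \right)} = -10$
$C{\left(-11,u{\left(-3,5 \right)} \right)} s{\left(A{\left(5,-4 \right)} \right)} = - 10 \left(- 4 \cdot 5 \left(-4\right)\right) = - 10 \left(\left(-4\right) \left(-20\right)\right) = \left(-10\right) 80 = -800$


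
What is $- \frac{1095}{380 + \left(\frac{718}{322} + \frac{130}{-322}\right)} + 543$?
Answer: $\frac{4743441}{8782} \approx 540.13$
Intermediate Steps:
$- \frac{1095}{380 + \left(\frac{718}{322} + \frac{130}{-322}\right)} + 543 = - \frac{1095}{380 + \left(718 \cdot \frac{1}{322} + 130 \left(- \frac{1}{322}\right)\right)} + 543 = - \frac{1095}{380 + \left(\frac{359}{161} - \frac{65}{161}\right)} + 543 = - \frac{1095}{380 + \frac{42}{23}} + 543 = - \frac{1095}{\frac{8782}{23}} + 543 = \left(-1095\right) \frac{23}{8782} + 543 = - \frac{25185}{8782} + 543 = \frac{4743441}{8782}$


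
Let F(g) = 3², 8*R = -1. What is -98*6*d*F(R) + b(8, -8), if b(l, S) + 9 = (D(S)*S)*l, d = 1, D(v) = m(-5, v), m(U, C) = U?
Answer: -4981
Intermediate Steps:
R = -⅛ (R = (⅛)*(-1) = -⅛ ≈ -0.12500)
F(g) = 9
D(v) = -5
b(l, S) = -9 - 5*S*l (b(l, S) = -9 + (-5*S)*l = -9 - 5*S*l)
-98*6*d*F(R) + b(8, -8) = -98*6*1*9 + (-9 - 5*(-8)*8) = -588*9 + (-9 + 320) = -98*54 + 311 = -5292 + 311 = -4981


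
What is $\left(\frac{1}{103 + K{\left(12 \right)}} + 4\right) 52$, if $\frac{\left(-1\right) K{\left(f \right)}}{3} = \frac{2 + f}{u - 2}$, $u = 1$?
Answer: $\frac{30212}{145} \approx 208.36$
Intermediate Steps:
$K{\left(f \right)} = 6 + 3 f$ ($K{\left(f \right)} = - 3 \frac{2 + f}{1 - 2} = - 3 \frac{2 + f}{-1} = - 3 \left(2 + f\right) \left(-1\right) = - 3 \left(-2 - f\right) = 6 + 3 f$)
$\left(\frac{1}{103 + K{\left(12 \right)}} + 4\right) 52 = \left(\frac{1}{103 + \left(6 + 3 \cdot 12\right)} + 4\right) 52 = \left(\frac{1}{103 + \left(6 + 36\right)} + 4\right) 52 = \left(\frac{1}{103 + 42} + 4\right) 52 = \left(\frac{1}{145} + 4\right) 52 = \frac{581}{145} \cdot 52 = \frac{30212}{145}$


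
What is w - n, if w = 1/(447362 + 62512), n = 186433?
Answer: -95057339441/509874 ≈ -1.8643e+5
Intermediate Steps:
w = 1/509874 ≈ 1.9613e-6
w - n = 1/509874 - 1*186433 = 1/509874 - 186433 = -95057339441/509874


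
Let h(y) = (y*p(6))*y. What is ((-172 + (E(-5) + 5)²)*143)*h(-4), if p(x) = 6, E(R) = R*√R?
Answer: -3734016 - 686400*I*√5 ≈ -3.734e+6 - 1.5348e+6*I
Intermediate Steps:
E(R) = R^(3/2)
h(y) = 6*y² (h(y) = (y*6)*y = (6*y)*y = 6*y²)
((-172 + (E(-5) + 5)²)*143)*h(-4) = ((-172 + ((-5)^(3/2) + 5)²)*143)*(6*(-4)²) = ((-172 + (-5*I*√5 + 5)²)*143)*(6*16) = ((-172 + (5 - 5*I*√5)²)*143)*96 = (-24596 + 143*(5 - 5*I*√5)²)*96 = -2361216 + 13728*(5 - 5*I*√5)²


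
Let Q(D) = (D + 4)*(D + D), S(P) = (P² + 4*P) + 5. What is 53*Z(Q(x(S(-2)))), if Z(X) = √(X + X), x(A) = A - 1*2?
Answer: 106*I*√3 ≈ 183.6*I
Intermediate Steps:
S(P) = 5 + P² + 4*P
x(A) = -2 + A (x(A) = A - 2 = -2 + A)
Q(D) = 2*D*(4 + D) (Q(D) = (4 + D)*(2*D) = 2*D*(4 + D))
Z(X) = √2*√X (Z(X) = √(2*X) = √2*√X)
53*Z(Q(x(S(-2)))) = 53*(√2*√(2*(-2 + (5 + (-2)² + 4*(-2)))*(4 + (-2 + (5 + (-2)² + 4*(-2)))))) = 53*(√2*√(2*(-2 + (5 + 4 - 8))*(4 + (-2 + (5 + 4 - 8))))) = 53*(√2*√(2*(-2 + 1)*(4 + (-2 + 1)))) = 53*(√2*√(2*(-1)*(4 - 1))) = 53*(√2*√(2*(-1)*3)) = 53*(√2*√(-6)) = 53*(√2*(I*√6)) = 53*(2*I*√3) = 106*I*√3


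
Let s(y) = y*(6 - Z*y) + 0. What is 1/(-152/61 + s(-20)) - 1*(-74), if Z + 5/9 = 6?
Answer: 93450203/1262848 ≈ 74.000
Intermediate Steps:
Z = 49/9 (Z = -5/9 + 6 = 49/9 ≈ 5.4444)
s(y) = y*(6 - 49*y/9) (s(y) = y*(6 - 49*y/9) + 0 = y*(6 - 49*y/9))
1/(-152/61 + s(-20)) - 1*(-74) = 1/(-152/61 + (⅑)*(-20)*(54 - 49*(-20))) - 1*(-74) = 1/(-152*1/61 + (⅑)*(-20)*(54 + 980)) + 74 = 1/(-152/61 + (⅑)*(-20)*1034) + 74 = 1/(-152/61 - 20680/9) + 74 = 1/(-1262848/549) + 74 = -549/1262848 + 74 = 93450203/1262848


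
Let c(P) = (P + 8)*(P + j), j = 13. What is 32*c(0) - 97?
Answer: 3231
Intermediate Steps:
c(P) = (8 + P)*(13 + P) (c(P) = (P + 8)*(P + 13) = (8 + P)*(13 + P))
32*c(0) - 97 = 32*(104 + 0**2 + 21*0) - 97 = 32*(104 + 0 + 0) - 97 = 32*104 - 97 = 3328 - 97 = 3231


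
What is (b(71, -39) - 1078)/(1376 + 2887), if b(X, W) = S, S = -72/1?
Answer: -1150/4263 ≈ -0.26976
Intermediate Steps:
S = -72 ≈ -72.000
b(X, W) = -72
(b(71, -39) - 1078)/(1376 + 2887) = (-72 - 1078)/(1376 + 2887) = -1150/4263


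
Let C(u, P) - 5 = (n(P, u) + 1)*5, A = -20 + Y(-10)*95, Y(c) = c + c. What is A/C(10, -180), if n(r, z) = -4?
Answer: 192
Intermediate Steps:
Y(c) = 2*c
A = -1920 (A = -20 + (2*(-10))*95 = -20 - 20*95 = -20 - 1900 = -1920)
C(u, P) = -10 (C(u, P) = 5 + (-4 + 1)*5 = 5 - 3*5 = 5 - 15 = -10)
A/C(10, -180) = -1920/(-10) = -1920*(-1/10) = 192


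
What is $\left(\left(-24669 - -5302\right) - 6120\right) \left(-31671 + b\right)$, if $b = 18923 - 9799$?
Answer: $574655389$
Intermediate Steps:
$b = 9124$
$\left(\left(-24669 - -5302\right) - 6120\right) \left(-31671 + b\right) = \left(\left(-24669 - -5302\right) - 6120\right) \left(-31671 + 9124\right) = \left(\left(-24669 + 5302\right) - 6120\right) \left(-22547\right) = \left(-19367 - 6120\right) \left(-22547\right) = \left(-25487\right) \left(-22547\right) = 574655389$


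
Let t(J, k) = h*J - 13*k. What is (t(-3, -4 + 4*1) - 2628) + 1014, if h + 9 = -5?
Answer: -1572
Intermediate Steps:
h = -14 (h = -9 - 5 = -14)
t(J, k) = -14*J - 13*k
(t(-3, -4 + 4*1) - 2628) + 1014 = ((-14*(-3) - 13*(-4 + 4*1)) - 2628) + 1014 = ((42 - 13*(-4 + 4)) - 2628) + 1014 = ((42 - 13*0) - 2628) + 1014 = ((42 + 0) - 2628) + 1014 = (42 - 2628) + 1014 = -2586 + 1014 = -1572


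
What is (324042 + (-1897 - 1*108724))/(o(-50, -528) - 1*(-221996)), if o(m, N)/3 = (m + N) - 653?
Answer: 213421/218303 ≈ 0.97764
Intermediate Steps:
o(m, N) = -1959 + 3*N + 3*m (o(m, N) = 3*((m + N) - 653) = 3*((N + m) - 653) = 3*(-653 + N + m) = -1959 + 3*N + 3*m)
(324042 + (-1897 - 1*108724))/(o(-50, -528) - 1*(-221996)) = (324042 + (-1897 - 1*108724))/((-1959 + 3*(-528) + 3*(-50)) - 1*(-221996)) = (324042 + (-1897 - 108724))/((-1959 - 1584 - 150) + 221996) = (324042 - 110621)/(-3693 + 221996) = 213421/218303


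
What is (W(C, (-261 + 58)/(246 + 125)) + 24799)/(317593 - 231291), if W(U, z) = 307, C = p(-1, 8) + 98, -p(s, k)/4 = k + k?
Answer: 12553/43151 ≈ 0.29091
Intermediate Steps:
p(s, k) = -8*k (p(s, k) = -4*(k + k) = -8*k)
C = 34 (C = -8*8 + 98 = -64 + 98 = 34)
(W(C, (-261 + 58)/(246 + 125)) + 24799)/(317593 - 231291) = (307 + 24799)/(317593 - 231291) = 25106/86302 = 25106*(1/86302) = 12553/43151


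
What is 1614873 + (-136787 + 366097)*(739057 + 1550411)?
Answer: 524999521953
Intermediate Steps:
1614873 + (-136787 + 366097)*(739057 + 1550411) = 1614873 + 229310*2289468 = 1614873 + 524997907080 = 524999521953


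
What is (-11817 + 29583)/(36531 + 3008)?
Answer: 17766/39539 ≈ 0.44933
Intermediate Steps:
(-11817 + 29583)/(36531 + 3008) = 17766/39539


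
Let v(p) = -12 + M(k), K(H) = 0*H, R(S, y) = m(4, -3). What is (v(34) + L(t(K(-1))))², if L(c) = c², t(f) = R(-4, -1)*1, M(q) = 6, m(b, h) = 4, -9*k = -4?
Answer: 100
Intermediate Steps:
k = 4/9 (k = -⅑*(-4) = 4/9 ≈ 0.44444)
R(S, y) = 4
K(H) = 0
t(f) = 4 (t(f) = 4*1 = 4)
v(p) = -6 (v(p) = -12 + 6 = -6)
(v(34) + L(t(K(-1))))² = (-6 + 4²)² = (-6 + 16)² = 10² = 100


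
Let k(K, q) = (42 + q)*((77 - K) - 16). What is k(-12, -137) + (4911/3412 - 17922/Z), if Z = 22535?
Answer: -533178608179/76889420 ≈ -6934.4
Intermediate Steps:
k(K, q) = (42 + q)*(61 - K)
k(-12, -137) + (4911/3412 - 17922/Z) = (2562 - 42*(-12) + 61*(-137) - 1*(-12)*(-137)) + (4911/3412 - 17922/22535) = (2562 + 504 - 8357 - 1644) + (4911*(1/3412) - 17922*1/22535) = -6935 + (4911/3412 - 17922/22535) = -6935 + 49519521/76889420 = -533178608179/76889420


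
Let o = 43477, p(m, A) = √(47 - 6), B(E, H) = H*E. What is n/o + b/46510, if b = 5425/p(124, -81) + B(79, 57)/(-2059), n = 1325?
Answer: 126691642319/4163535340930 + 1085*√41/381382 ≈ 0.048645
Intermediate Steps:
B(E, H) = E*H
p(m, A) = √41
b = -4503/2059 + 5425*√41/41 (b = 5425/(√41) + (79*57)/(-2059) = 5425*(√41/41) + 4503*(-1/2059) = 5425*√41/41 - 4503/2059 = -4503/2059 + 5425*√41/41 ≈ 845.06)
n/o + b/46510 = 1325/43477 + (-4503/2059 + 5425*√41/41)/46510 = 1325*(1/43477) + (-4503/2059 + 5425*√41/41)*(1/46510) = 1325/43477 + (-4503/95764090 + 1085*√41/381382) = 126691642319/4163535340930 + 1085*√41/381382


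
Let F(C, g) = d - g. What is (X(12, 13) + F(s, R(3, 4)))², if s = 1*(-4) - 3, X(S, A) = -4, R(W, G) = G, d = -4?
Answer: 144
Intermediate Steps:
s = -7 (s = -4 - 3 = -7)
F(C, g) = -4 - g
(X(12, 13) + F(s, R(3, 4)))² = (-4 + (-4 - 1*4))² = (-4 + (-4 - 4))² = (-4 - 8)² = (-12)² = 144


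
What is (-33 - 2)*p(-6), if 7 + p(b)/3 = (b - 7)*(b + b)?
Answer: -15645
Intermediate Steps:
p(b) = -21 + 6*b*(-7 + b) (p(b) = -21 + 3*((b - 7)*(b + b)) = -21 + 3*((-7 + b)*(2*b)) = -21 + 3*(2*b*(-7 + b)) = -21 + 6*b*(-7 + b))
(-33 - 2)*p(-6) = (-33 - 2)*(-21 - 42*(-6) + 6*(-6)²) = -35*(-21 + 252 + 6*36) = -35*(-21 + 252 + 216) = -35*447 = -15645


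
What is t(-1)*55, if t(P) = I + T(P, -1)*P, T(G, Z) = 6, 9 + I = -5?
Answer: -1100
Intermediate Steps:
I = -14 (I = -9 - 5 = -14)
t(P) = -14 + 6*P
t(-1)*55 = (-14 + 6*(-1))*55 = (-14 - 6)*55 = -20*55 = -1100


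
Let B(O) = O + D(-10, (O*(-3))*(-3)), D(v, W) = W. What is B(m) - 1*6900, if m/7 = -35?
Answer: -9350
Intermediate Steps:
m = -245 (m = 7*(-35) = -245)
B(O) = 10*O (B(O) = O + (O*(-3))*(-3) = O - 3*O*(-3) = O + 9*O = 10*O)
B(m) - 1*6900 = 10*(-245) - 1*6900 = -2450 - 6900 = -9350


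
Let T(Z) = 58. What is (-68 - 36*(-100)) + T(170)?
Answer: 3590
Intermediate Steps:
(-68 - 36*(-100)) + T(170) = (-68 - 36*(-100)) + 58 = (-68 + 3600) + 58 = 3532 + 58 = 3590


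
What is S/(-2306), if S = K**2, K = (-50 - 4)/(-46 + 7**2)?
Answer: -162/1153 ≈ -0.14050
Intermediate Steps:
K = -18 (K = -54/(-46 + 49) = -54/3 = -54*1/3 = -18)
S = 324 (S = (-18)**2 = 324)
S/(-2306) = 324/(-2306) = 324*(-1/2306) = -162/1153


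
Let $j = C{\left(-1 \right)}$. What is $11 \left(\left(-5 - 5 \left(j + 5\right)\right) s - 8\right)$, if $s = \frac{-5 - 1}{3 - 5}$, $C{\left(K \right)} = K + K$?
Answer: $-748$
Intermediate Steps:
$C{\left(K \right)} = 2 K$
$j = -2$ ($j = 2 \left(-1\right) = -2$)
$s = 3$ ($s = - \frac{6}{-2} = \left(-6\right) \left(- \frac{1}{2}\right) = 3$)
$11 \left(\left(-5 - 5 \left(j + 5\right)\right) s - 8\right) = 11 \left(\left(-5 - 5 \left(-2 + 5\right)\right) 3 - 8\right) = 11 \left(\left(-5 - 15\right) 3 - 8\right) = 11 \left(\left(-20\right) 3 - 8\right) = 11 \left(-60 - 8\right) = 11 \left(-68\right) = -748$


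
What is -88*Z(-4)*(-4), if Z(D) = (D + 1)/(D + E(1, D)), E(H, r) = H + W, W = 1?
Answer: 528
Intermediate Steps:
E(H, r) = 1 + H (E(H, r) = H + 1 = 1 + H)
Z(D) = (1 + D)/(2 + D) (Z(D) = (D + 1)/(D + (1 + 1)) = (1 + D)/(D + 2) = (1 + D)/(2 + D))
-88*Z(-4)*(-4) = -88*(1 - 4)/(2 - 4)*(-4) = -88*-3/(-2)*(-4) = -88*(-1/2*(-3))*(-4) = -132*(-4) = -88*(-6) = 528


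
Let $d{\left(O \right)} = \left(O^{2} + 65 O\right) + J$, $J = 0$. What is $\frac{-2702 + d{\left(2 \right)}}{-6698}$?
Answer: $\frac{1284}{3349} \approx 0.3834$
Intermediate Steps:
$d{\left(O \right)} = O^{2} + 65 O$ ($d{\left(O \right)} = \left(O^{2} + 65 O\right) + 0 = O^{2} + 65 O$)
$\frac{-2702 + d{\left(2 \right)}}{-6698} = \frac{-2702 + 2 \left(65 + 2\right)}{-6698} = \left(-2702 + 2 \cdot 67\right) \left(- \frac{1}{6698}\right) = \left(-2702 + 134\right) \left(- \frac{1}{6698}\right) = \left(-2568\right) \left(- \frac{1}{6698}\right) = \frac{1284}{3349}$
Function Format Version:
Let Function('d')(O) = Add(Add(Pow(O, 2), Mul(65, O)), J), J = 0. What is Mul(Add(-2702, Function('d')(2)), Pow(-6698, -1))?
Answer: Rational(1284, 3349) ≈ 0.38340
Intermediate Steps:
Function('d')(O) = Add(Pow(O, 2), Mul(65, O)) (Function('d')(O) = Add(Add(Pow(O, 2), Mul(65, O)), 0) = Add(Pow(O, 2), Mul(65, O)))
Mul(Add(-2702, Function('d')(2)), Pow(-6698, -1)) = Mul(Add(-2702, Mul(2, Add(65, 2))), Pow(-6698, -1)) = Mul(Add(-2702, Mul(2, 67)), Rational(-1, 6698)) = Mul(Add(-2702, 134), Rational(-1, 6698)) = Mul(-2568, Rational(-1, 6698)) = Rational(1284, 3349)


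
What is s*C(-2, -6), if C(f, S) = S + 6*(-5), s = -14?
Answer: 504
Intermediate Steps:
C(f, S) = -30 + S (C(f, S) = S - 30 = -30 + S)
s*C(-2, -6) = -14*(-30 - 6) = -14*(-36) = 504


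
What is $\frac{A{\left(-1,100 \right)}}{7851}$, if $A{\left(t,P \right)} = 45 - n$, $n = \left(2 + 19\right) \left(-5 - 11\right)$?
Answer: $\frac{127}{2617} \approx 0.048529$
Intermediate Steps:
$n = -336$ ($n = 21 \left(-16\right) = -336$)
$A{\left(t,P \right)} = 381$ ($A{\left(t,P \right)} = 45 - -336 = 45 + 336 = 381$)
$\frac{A{\left(-1,100 \right)}}{7851} = \frac{381}{7851} = 381 \cdot \frac{1}{7851} = \frac{127}{2617}$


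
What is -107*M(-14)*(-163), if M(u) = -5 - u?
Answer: 156969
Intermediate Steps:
-107*M(-14)*(-163) = -107*(-5 - 1*(-14))*(-163) = -107*(-5 + 14)*(-163) = -107*9*(-163) = -963*(-163) = 156969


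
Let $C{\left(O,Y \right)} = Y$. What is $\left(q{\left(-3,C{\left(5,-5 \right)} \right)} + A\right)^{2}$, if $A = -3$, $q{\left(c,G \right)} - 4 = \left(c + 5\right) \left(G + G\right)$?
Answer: $361$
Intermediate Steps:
$q{\left(c,G \right)} = 4 + 2 G \left(5 + c\right)$ ($q{\left(c,G \right)} = 4 + \left(c + 5\right) \left(G + G\right) = 4 + \left(5 + c\right) 2 G = 4 + 2 G \left(5 + c\right)$)
$\left(q{\left(-3,C{\left(5,-5 \right)} \right)} + A\right)^{2} = \left(\left(4 + 10 \left(-5\right) + 2 \left(-5\right) \left(-3\right)\right) - 3\right)^{2} = \left(\left(4 - 50 + 30\right) - 3\right)^{2} = \left(-16 - 3\right)^{2} = \left(-19\right)^{2} = 361$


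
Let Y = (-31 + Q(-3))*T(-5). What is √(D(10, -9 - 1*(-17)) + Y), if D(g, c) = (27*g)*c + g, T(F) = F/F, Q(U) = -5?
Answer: √2134 ≈ 46.195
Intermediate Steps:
T(F) = 1
Y = -36 (Y = (-31 - 5)*1 = -36*1 = -36)
D(g, c) = g + 27*c*g (D(g, c) = 27*c*g + g = g + 27*c*g)
√(D(10, -9 - 1*(-17)) + Y) = √(10*(1 + 27*(-9 - 1*(-17))) - 36) = √(10*(1 + 27*(-9 + 17)) - 36) = √(10*(1 + 27*8) - 36) = √(10*(1 + 216) - 36) = √(10*217 - 36) = √(2170 - 36) = √2134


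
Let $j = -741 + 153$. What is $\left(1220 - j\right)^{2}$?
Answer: $3268864$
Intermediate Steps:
$j = -588$
$\left(1220 - j\right)^{2} = \left(1220 - -588\right)^{2} = \left(1220 + 588\right)^{2} = 1808^{2} = 3268864$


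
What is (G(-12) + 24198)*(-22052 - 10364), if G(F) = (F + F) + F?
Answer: -783235392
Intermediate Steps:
G(F) = 3*F (G(F) = 2*F + F = 3*F)
(G(-12) + 24198)*(-22052 - 10364) = (3*(-12) + 24198)*(-22052 - 10364) = (-36 + 24198)*(-32416) = 24162*(-32416) = -783235392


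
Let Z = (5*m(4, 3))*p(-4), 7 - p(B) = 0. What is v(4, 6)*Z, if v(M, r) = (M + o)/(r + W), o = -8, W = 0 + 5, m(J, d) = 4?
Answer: -560/11 ≈ -50.909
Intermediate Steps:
p(B) = 7 (p(B) = 7 - 1*0 = 7 + 0 = 7)
W = 5
v(M, r) = (-8 + M)/(5 + r) (v(M, r) = (M - 8)/(r + 5) = (-8 + M)/(5 + r))
Z = 140 (Z = (5*4)*7 = 20*7 = 140)
v(4, 6)*Z = ((-8 + 4)/(5 + 6))*140 = (-4/11)*140 = ((1/11)*(-4))*140 = -4/11*140 = -560/11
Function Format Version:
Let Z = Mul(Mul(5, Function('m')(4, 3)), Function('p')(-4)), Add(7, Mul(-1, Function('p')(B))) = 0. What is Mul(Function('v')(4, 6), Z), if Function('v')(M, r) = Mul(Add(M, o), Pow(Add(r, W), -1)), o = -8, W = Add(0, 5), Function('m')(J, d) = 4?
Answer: Rational(-560, 11) ≈ -50.909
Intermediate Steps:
Function('p')(B) = 7 (Function('p')(B) = Add(7, Mul(-1, 0)) = Add(7, 0) = 7)
W = 5
Function('v')(M, r) = Mul(Pow(Add(5, r), -1), Add(-8, M)) (Function('v')(M, r) = Mul(Add(M, -8), Pow(Add(r, 5), -1)) = Mul(Add(-8, M), Pow(Add(5, r), -1)) = Mul(Pow(Add(5, r), -1), Add(-8, M)))
Z = 140 (Z = Mul(Mul(5, 4), 7) = Mul(20, 7) = 140)
Mul(Function('v')(4, 6), Z) = Mul(Mul(Pow(Add(5, 6), -1), Add(-8, 4)), 140) = Mul(Mul(Pow(11, -1), -4), 140) = Mul(Mul(Rational(1, 11), -4), 140) = Mul(Rational(-4, 11), 140) = Rational(-560, 11)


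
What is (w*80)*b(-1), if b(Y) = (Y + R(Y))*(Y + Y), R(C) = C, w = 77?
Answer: 24640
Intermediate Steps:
b(Y) = 4*Y**2 (b(Y) = (Y + Y)*(Y + Y) = (2*Y)*(2*Y) = 4*Y**2)
(w*80)*b(-1) = (77*80)*(4*(-1)**2) = 6160*(4*1) = 6160*4 = 24640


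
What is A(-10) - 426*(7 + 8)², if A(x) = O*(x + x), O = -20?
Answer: -95450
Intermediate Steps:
A(x) = -40*x (A(x) = -20*(x + x) = -40*x)
A(-10) - 426*(7 + 8)² = -40*(-10) - 426*(7 + 8)² = 400 - 426*15² = 400 - 426*225 = 400 - 95850 = -95450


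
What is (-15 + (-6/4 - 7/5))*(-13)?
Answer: 2327/10 ≈ 232.70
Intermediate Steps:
(-15 + (-6/4 - 7/5))*(-13) = (-15 + (-6*1/4 - 7*1/5))*(-13) = (-15 + (-3/2 - 7/5))*(-13) = (-15 - 29/10)*(-13) = -179/10*(-13) = 2327/10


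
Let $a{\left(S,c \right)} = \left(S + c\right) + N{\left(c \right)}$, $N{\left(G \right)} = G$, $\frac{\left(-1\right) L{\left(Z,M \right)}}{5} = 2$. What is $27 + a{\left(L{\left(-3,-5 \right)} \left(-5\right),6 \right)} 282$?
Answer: $17511$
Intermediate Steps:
$L{\left(Z,M \right)} = -10$ ($L{\left(Z,M \right)} = \left(-5\right) 2 = -10$)
$a{\left(S,c \right)} = S + 2 c$ ($a{\left(S,c \right)} = \left(S + c\right) + c = S + 2 c$)
$27 + a{\left(L{\left(-3,-5 \right)} \left(-5\right),6 \right)} 282 = 27 + \left(\left(-10\right) \left(-5\right) + 2 \cdot 6\right) 282 = 27 + \left(50 + 12\right) 282 = 27 + 62 \cdot 282 = 27 + 17484 = 17511$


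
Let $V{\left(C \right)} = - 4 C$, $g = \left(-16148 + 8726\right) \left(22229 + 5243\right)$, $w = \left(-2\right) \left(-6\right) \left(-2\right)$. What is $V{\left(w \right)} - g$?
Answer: $203897280$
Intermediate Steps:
$w = -24$ ($w = 12 \left(-2\right) = -24$)
$g = -203897184$ ($g = \left(-7422\right) 27472 = -203897184$)
$V{\left(w \right)} - g = \left(-4\right) \left(-24\right) - -203897184 = 96 + 203897184 = 203897280$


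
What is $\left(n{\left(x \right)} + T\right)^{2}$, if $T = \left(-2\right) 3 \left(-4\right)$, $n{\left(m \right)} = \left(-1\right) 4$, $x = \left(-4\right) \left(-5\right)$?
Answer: $400$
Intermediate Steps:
$x = 20$
$n{\left(m \right)} = -4$
$T = 24$ ($T = \left(-6\right) \left(-4\right) = 24$)
$\left(n{\left(x \right)} + T\right)^{2} = \left(-4 + 24\right)^{2} = 20^{2} = 400$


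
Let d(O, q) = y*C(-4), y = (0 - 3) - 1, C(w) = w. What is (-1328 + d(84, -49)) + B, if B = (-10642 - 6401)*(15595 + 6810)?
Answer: -381849727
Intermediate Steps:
y = -4 (y = -3 - 1 = -4)
d(O, q) = 16 (d(O, q) = -4*(-4) = 16)
B = -381848415 (B = -17043*22405 = -381848415)
(-1328 + d(84, -49)) + B = (-1328 + 16) - 381848415 = -1312 - 381848415 = -381849727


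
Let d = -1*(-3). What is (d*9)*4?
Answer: 108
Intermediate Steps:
d = 3
(d*9)*4 = (3*9)*4 = 27*4 = 108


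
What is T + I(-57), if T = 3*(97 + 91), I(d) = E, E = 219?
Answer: 783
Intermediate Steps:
I(d) = 219
T = 564 (T = 3*188 = 564)
T + I(-57) = 564 + 219 = 783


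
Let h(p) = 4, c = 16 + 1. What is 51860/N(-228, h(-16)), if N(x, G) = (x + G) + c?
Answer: -51860/207 ≈ -250.53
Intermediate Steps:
c = 17
N(x, G) = 17 + G + x (N(x, G) = (x + G) + 17 = (G + x) + 17 = 17 + G + x)
51860/N(-228, h(-16)) = 51860/(17 + 4 - 228) = 51860/(-207) = 51860*(-1/207) = -51860/207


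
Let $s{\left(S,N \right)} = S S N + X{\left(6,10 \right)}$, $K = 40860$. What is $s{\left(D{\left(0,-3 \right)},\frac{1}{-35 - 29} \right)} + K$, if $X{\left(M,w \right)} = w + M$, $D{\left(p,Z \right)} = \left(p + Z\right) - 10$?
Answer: $\frac{2615895}{64} \approx 40873.0$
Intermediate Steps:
$D{\left(p,Z \right)} = -10 + Z + p$ ($D{\left(p,Z \right)} = \left(Z + p\right) - 10 = -10 + Z + p$)
$X{\left(M,w \right)} = M + w$
$s{\left(S,N \right)} = 16 + N S^{2}$ ($s{\left(S,N \right)} = S S N + \left(6 + 10\right) = S^{2} N + 16 = N S^{2} + 16 = 16 + N S^{2}$)
$s{\left(D{\left(0,-3 \right)},\frac{1}{-35 - 29} \right)} + K = \left(16 + \frac{\left(-10 - 3 + 0\right)^{2}}{-35 - 29}\right) + 40860 = \left(16 + \frac{\left(-13\right)^{2}}{-64}\right) + 40860 = \left(16 - \frac{169}{64}\right) + 40860 = \frac{855}{64} + 40860 = \frac{2615895}{64}$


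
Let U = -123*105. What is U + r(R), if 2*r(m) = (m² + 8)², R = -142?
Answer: 203441877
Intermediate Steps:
r(m) = (8 + m²)²/2 (r(m) = (m² + 8)²/2 = (8 + m²)²/2)
U = -12915
U + r(R) = -12915 + (8 + (-142)²)²/2 = -12915 + (8 + 20164)²/2 = -12915 + (½)*20172² = -12915 + (½)*406909584 = -12915 + 203454792 = 203441877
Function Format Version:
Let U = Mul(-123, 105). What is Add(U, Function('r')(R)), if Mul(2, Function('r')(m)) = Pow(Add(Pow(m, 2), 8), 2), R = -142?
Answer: 203441877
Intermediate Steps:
Function('r')(m) = Mul(Rational(1, 2), Pow(Add(8, Pow(m, 2)), 2)) (Function('r')(m) = Mul(Rational(1, 2), Pow(Add(Pow(m, 2), 8), 2)) = Mul(Rational(1, 2), Pow(Add(8, Pow(m, 2)), 2)))
U = -12915
Add(U, Function('r')(R)) = Add(-12915, Mul(Rational(1, 2), Pow(Add(8, Pow(-142, 2)), 2))) = Add(-12915, Mul(Rational(1, 2), Pow(Add(8, 20164), 2))) = Add(-12915, Mul(Rational(1, 2), Pow(20172, 2))) = Add(-12915, Mul(Rational(1, 2), 406909584)) = Add(-12915, 203454792) = 203441877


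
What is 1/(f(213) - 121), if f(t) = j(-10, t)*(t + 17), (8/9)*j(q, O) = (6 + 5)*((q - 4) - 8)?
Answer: -2/125477 ≈ -1.5939e-5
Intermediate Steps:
j(q, O) = -297/2 + 99*q/8 (j(q, O) = 9*((6 + 5)*((q - 4) - 8))/8 = 9*(11*((-4 + q) - 8))/8 = 9*(11*(-12 + q))/8 = 9*(-132 + 11*q)/8 = -297/2 + 99*q/8)
f(t) = -18513/4 - 1089*t/4 (f(t) = (-297/2 + (99/8)*(-10))*(t + 17) = (-297/2 - 495/4)*(17 + t) = -1089*(17 + t)/4 = -18513/4 - 1089*t/4)
1/(f(213) - 121) = 1/((-18513/4 - 1089/4*213) - 121) = 1/((-18513/4 - 231957/4) - 121) = 1/(-125235/2 - 121) = 1/(-125477/2) = -2/125477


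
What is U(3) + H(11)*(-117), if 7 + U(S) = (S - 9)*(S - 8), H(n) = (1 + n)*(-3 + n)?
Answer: -11209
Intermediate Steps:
U(S) = -7 + (-9 + S)*(-8 + S) (U(S) = -7 + (S - 9)*(S - 8) = -7 + (-9 + S)*(-8 + S))
U(3) + H(11)*(-117) = (65 + 3² - 17*3) + (-3 + 11² - 2*11)*(-117) = (65 + 9 - 51) + (-3 + 121 - 22)*(-117) = 23 + 96*(-117) = 23 - 11232 = -11209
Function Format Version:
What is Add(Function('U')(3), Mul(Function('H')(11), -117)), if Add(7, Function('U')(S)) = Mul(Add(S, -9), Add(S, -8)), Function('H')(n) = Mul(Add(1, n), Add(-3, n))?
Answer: -11209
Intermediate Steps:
Function('U')(S) = Add(-7, Mul(Add(-9, S), Add(-8, S))) (Function('U')(S) = Add(-7, Mul(Add(S, -9), Add(S, -8))) = Add(-7, Mul(Add(-9, S), Add(-8, S))))
Add(Function('U')(3), Mul(Function('H')(11), -117)) = Add(Add(65, Pow(3, 2), Mul(-17, 3)), Mul(Add(-3, Pow(11, 2), Mul(-2, 11)), -117)) = Add(Add(65, 9, -51), Mul(Add(-3, 121, -22), -117)) = Add(23, Mul(96, -117)) = Add(23, -11232) = -11209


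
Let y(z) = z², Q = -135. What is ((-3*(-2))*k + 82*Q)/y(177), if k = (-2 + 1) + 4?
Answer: -1228/3481 ≈ -0.35277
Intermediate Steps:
k = 3 (k = -1 + 4 = 3)
((-3*(-2))*k + 82*Q)/y(177) = (-3*(-2)*3 + 82*(-135))/(177²) = (6*3 - 11070)/31329 = (18 - 11070)*(1/31329) = -11052*1/31329 = -1228/3481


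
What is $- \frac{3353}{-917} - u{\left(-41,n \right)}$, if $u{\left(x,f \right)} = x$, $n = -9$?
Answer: $\frac{5850}{131} \approx 44.656$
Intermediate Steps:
$- \frac{3353}{-917} - u{\left(-41,n \right)} = - \frac{3353}{-917} - -41 = \left(-3353\right) \left(- \frac{1}{917}\right) + 41 = \frac{479}{131} + 41 = \frac{5850}{131}$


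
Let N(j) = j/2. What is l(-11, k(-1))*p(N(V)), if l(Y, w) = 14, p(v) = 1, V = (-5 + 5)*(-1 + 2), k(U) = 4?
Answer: 14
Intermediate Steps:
V = 0 (V = 0*1 = 0)
N(j) = j/2 (N(j) = j*(1/2) = j/2)
l(-11, k(-1))*p(N(V)) = 14*1 = 14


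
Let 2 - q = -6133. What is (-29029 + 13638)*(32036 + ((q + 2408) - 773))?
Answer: -612654146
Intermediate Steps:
q = 6135 (q = 2 - 1*(-6133) = 2 + 6133 = 6135)
(-29029 + 13638)*(32036 + ((q + 2408) - 773)) = (-29029 + 13638)*(32036 + ((6135 + 2408) - 773)) = -15391*(32036 + (8543 - 773)) = -15391*(32036 + 7770) = -15391*39806 = -612654146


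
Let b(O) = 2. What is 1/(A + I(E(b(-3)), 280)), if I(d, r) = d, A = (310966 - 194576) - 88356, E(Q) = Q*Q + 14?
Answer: 1/28052 ≈ 3.5648e-5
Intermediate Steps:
E(Q) = 14 + Q**2 (E(Q) = Q**2 + 14 = 14 + Q**2)
A = 28034 (A = 116390 - 88356 = 28034)
1/(A + I(E(b(-3)), 280)) = 1/(28034 + (14 + 2**2)) = 1/(28034 + (14 + 4)) = 1/(28034 + 18) = 1/28052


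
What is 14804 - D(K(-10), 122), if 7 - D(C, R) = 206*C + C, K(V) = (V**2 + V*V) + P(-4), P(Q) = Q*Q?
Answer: 59509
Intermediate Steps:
P(Q) = Q**2
K(V) = 16 + 2*V**2 (K(V) = (V**2 + V*V) + (-4)**2 = (V**2 + V**2) + 16 = 2*V**2 + 16 = 16 + 2*V**2)
D(C, R) = 7 - 207*C (D(C, R) = 7 - (206*C + C) = 7 - 207*C)
14804 - D(K(-10), 122) = 14804 - (7 - 207*(16 + 2*(-10)**2)) = 14804 - (7 - 207*(16 + 2*100)) = 14804 - (7 - 207*(16 + 200)) = 14804 - (7 - 207*216) = 14804 - (7 - 44712) = 14804 - 1*(-44705) = 14804 + 44705 = 59509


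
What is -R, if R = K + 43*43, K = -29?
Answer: -1820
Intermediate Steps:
R = 1820 (R = -29 + 43*43 = -29 + 1849 = 1820)
-R = -1*1820 = -1820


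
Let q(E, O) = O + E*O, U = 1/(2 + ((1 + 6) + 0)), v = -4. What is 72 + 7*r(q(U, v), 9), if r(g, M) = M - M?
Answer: 72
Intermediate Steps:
U = 1/9 (U = 1/(2 + (7 + 0)) = 1/(2 + 7) = 1/9 ≈ 0.11111)
r(g, M) = 0
72 + 7*r(q(U, v), 9) = 72 + 7*0 = 72 + 0 = 72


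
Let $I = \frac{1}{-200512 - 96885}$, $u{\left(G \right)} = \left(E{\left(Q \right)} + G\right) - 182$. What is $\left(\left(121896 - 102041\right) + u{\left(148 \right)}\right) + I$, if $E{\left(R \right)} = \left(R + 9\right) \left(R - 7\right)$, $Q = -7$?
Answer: $\frac{5886378820}{297397} \approx 19793.0$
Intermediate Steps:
$E{\left(R \right)} = \left(-7 + R\right) \left(9 + R\right)$ ($E{\left(R \right)} = \left(9 + R\right) \left(-7 + R\right) = \left(-7 + R\right) \left(9 + R\right)$)
$u{\left(G \right)} = -210 + G$ ($u{\left(G \right)} = \left(\left(-63 + \left(-7\right)^{2} + 2 \left(-7\right)\right) + G\right) - 182 = \left(\left(-63 + 49 - 14\right) + G\right) - 182 = \left(-28 + G\right) - 182 = -210 + G$)
$I = - \frac{1}{297397}$ ($I = \frac{1}{-297397} = - \frac{1}{297397} \approx -3.3625 \cdot 10^{-6}$)
$\left(\left(121896 - 102041\right) + u{\left(148 \right)}\right) + I = \left(\left(121896 - 102041\right) + \left(-210 + 148\right)\right) - \frac{1}{297397} = \left(19855 - 62\right) - \frac{1}{297397} = 19793 - \frac{1}{297397} = \frac{5886378820}{297397}$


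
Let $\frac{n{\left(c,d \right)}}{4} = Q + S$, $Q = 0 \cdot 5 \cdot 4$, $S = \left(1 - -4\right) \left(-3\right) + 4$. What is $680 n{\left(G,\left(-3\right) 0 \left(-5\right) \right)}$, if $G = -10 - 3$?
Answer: $-29920$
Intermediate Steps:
$S = -11$ ($S = \left(1 + 4\right) \left(-3\right) + 4 = 5 \left(-3\right) + 4 = -15 + 4 = -11$)
$Q = 0$ ($Q = 0 \cdot 4 = 0$)
$G = -13$
$n{\left(c,d \right)} = -44$ ($n{\left(c,d \right)} = 4 \left(0 - 11\right) = 4 \left(-11\right) = -44$)
$680 n{\left(G,\left(-3\right) 0 \left(-5\right) \right)} = 680 \left(-44\right) = -29920$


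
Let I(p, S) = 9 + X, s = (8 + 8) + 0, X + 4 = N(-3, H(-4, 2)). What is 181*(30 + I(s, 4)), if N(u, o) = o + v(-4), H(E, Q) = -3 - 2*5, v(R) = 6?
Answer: 5068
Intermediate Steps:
H(E, Q) = -13 (H(E, Q) = -3 - 10 = -13)
N(u, o) = 6 + o (N(u, o) = o + 6 = 6 + o)
X = -11 (X = -4 + (6 - 13) = -4 - 7 = -11)
s = 16 (s = 16 + 0 = 16)
I(p, S) = -2 (I(p, S) = 9 - 11 = -2)
181*(30 + I(s, 4)) = 181*(30 - 2) = 181*28 = 5068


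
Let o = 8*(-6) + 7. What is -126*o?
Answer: 5166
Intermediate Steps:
o = -41 (o = -48 + 7 = -41)
-126*o = -126*(-41) = 5166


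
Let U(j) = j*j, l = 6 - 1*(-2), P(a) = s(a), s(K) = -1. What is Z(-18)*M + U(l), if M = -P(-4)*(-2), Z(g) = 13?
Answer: 38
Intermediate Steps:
P(a) = -1
M = -2 (M = -1*(-1)*(-2) = 1*(-2) = -2)
l = 8 (l = 6 + 2 = 8)
U(j) = j**2
Z(-18)*M + U(l) = 13*(-2) + 8**2 = -26 + 64 = 38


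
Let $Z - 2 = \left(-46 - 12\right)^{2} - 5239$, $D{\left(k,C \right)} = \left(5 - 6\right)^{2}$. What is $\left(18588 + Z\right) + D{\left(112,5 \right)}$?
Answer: $16716$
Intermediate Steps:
$D{\left(k,C \right)} = 1$ ($D{\left(k,C \right)} = \left(-1\right)^{2} = 1$)
$Z = -1873$ ($Z = 2 + \left(\left(-46 - 12\right)^{2} - 5239\right) = 2 - \left(5239 - \left(-58\right)^{2}\right) = 2 + \left(3364 - 5239\right) = 2 - 1875 = -1873$)
$\left(18588 + Z\right) + D{\left(112,5 \right)} = \left(18588 - 1873\right) + 1 = 16715 + 1 = 16716$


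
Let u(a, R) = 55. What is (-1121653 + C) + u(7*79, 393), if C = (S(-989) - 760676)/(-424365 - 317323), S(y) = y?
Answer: -831875015759/741688 ≈ -1.1216e+6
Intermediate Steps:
C = 761665/741688 (C = (-989 - 760676)/(-424365 - 317323) = -761665/(-741688) = -761665*(-1/741688) = 761665/741688 ≈ 1.0269)
(-1121653 + C) + u(7*79, 393) = (-1121653 + 761665/741688) + 55 = -831915808599/741688 + 55 = -831875015759/741688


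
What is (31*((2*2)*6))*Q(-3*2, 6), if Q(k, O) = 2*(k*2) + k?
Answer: -22320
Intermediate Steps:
Q(k, O) = 5*k (Q(k, O) = 2*(2*k) + k = 4*k + k = 5*k)
(31*((2*2)*6))*Q(-3*2, 6) = (31*((2*2)*6))*(5*(-3*2)) = (31*(4*6))*(5*(-6)) = (31*24)*(-30) = 744*(-30) = -22320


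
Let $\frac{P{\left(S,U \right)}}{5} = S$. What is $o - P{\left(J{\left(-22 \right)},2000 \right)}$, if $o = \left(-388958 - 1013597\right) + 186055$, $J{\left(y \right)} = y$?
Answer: $-1216390$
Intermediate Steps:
$P{\left(S,U \right)} = 5 S$
$o = -1216500$ ($o = -1402555 + 186055 = -1216500$)
$o - P{\left(J{\left(-22 \right)},2000 \right)} = -1216500 - 5 \left(-22\right) = -1216500 - -110 = -1216500 + 110 = -1216390$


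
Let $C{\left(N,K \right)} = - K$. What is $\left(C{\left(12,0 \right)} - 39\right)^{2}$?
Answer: $1521$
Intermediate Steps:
$\left(C{\left(12,0 \right)} - 39\right)^{2} = \left(\left(-1\right) 0 - 39\right)^{2} = \left(0 - 39\right)^{2} = \left(-39\right)^{2} = 1521$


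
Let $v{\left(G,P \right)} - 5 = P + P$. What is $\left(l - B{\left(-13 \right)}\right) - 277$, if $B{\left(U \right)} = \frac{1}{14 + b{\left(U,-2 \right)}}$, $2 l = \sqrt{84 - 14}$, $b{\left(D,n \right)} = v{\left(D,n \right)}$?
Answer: $- \frac{4156}{15} + \frac{\sqrt{70}}{2} \approx -272.88$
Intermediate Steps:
$v{\left(G,P \right)} = 5 + 2 P$ ($v{\left(G,P \right)} = 5 + \left(P + P\right) = 5 + 2 P$)
$b{\left(D,n \right)} = 5 + 2 n$
$l = \frac{\sqrt{70}}{2}$ ($l = \frac{\sqrt{84 - 14}}{2} = \frac{\sqrt{70}}{2} \approx 4.1833$)
$B{\left(U \right)} = \frac{1}{15}$ ($B{\left(U \right)} = \frac{1}{14 + \left(5 + 2 \left(-2\right)\right)} = \frac{1}{14 + \left(5 - 4\right)} = \frac{1}{14 + 1} = \frac{1}{15}$)
$\left(l - B{\left(-13 \right)}\right) - 277 = \left(\frac{\sqrt{70}}{2} - \frac{1}{15}\right) - 277 = \left(- \frac{1}{15} + \frac{\sqrt{70}}{2}\right) - 277 = - \frac{4156}{15} + \frac{\sqrt{70}}{2}$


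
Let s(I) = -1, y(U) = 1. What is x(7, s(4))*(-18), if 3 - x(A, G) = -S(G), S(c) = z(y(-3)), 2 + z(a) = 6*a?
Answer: -126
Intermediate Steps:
z(a) = -2 + 6*a
S(c) = 4 (S(c) = -2 + 6*1 = -2 + 6 = 4)
x(A, G) = 7 (x(A, G) = 3 - (-1)*4 = 3 - 1*(-4) = 3 + 4 = 7)
x(7, s(4))*(-18) = 7*(-18) = -126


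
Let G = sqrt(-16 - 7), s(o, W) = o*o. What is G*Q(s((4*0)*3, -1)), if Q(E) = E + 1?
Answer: I*sqrt(23) ≈ 4.7958*I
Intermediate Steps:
s(o, W) = o**2
Q(E) = 1 + E
G = I*sqrt(23) (G = sqrt(-23) = I*sqrt(23) ≈ 4.7958*I)
G*Q(s((4*0)*3, -1)) = (I*sqrt(23))*(1 + ((4*0)*3)**2) = (I*sqrt(23))*(1 + (0*3)**2) = (I*sqrt(23))*(1 + 0**2) = (I*sqrt(23))*(1 + 0) = (I*sqrt(23))*1 = I*sqrt(23)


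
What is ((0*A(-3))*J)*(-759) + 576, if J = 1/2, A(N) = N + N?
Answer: 576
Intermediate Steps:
A(N) = 2*N
J = ½ (J = (½)*1 = ½ ≈ 0.50000)
((0*A(-3))*J)*(-759) + 576 = ((0*(2*(-3)))*(½))*(-759) + 576 = ((0*(-6))*(½))*(-759) + 576 = (0*(½))*(-759) + 576 = 0*(-759) + 576 = 0 + 576 = 576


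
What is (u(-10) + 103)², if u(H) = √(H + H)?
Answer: 10589 + 412*I*√5 ≈ 10589.0 + 921.26*I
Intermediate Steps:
u(H) = √2*√H (u(H) = √(2*H) = √2*√H)
(u(-10) + 103)² = (√2*√(-10) + 103)² = (√2*(I*√10) + 103)² = (2*I*√5 + 103)² = (103 + 2*I*√5)²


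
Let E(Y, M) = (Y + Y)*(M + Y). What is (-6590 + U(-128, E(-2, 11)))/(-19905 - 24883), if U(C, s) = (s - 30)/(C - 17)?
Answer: 238871/1623565 ≈ 0.14713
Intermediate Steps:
E(Y, M) = 2*Y*(M + Y) (E(Y, M) = (2*Y)*(M + Y) = 2*Y*(M + Y))
U(C, s) = (-30 + s)/(-17 + C)
(-6590 + U(-128, E(-2, 11)))/(-19905 - 24883) = (-6590 + (-30 + 2*(-2)*(11 - 2))/(-17 - 128))/(-19905 - 24883) = (-6590 + (-30 + 2*(-2)*9)/(-145))/(-44788) = (-6590 - (-30 - 36)/145)*(-1/44788) = (-6590 - 1/145*(-66))*(-1/44788) = (-6590 + 66/145)*(-1/44788) = -955484/145*(-1/44788) = 238871/1623565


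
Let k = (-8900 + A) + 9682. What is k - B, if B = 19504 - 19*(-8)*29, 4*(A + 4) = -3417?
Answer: -95953/4 ≈ -23988.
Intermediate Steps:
A = -3433/4 (A = -4 + (1/4)*(-3417) = -4 - 3417/4 = -3433/4 ≈ -858.25)
B = 23912 (B = 19504 - (-152)*29 = 19504 - 1*(-4408) = 19504 + 4408 = 23912)
k = -305/4 (k = (-8900 - 3433/4) + 9682 = -39033/4 + 9682 = -305/4 ≈ -76.250)
k - B = -305/4 - 1*23912 = -305/4 - 23912 = -95953/4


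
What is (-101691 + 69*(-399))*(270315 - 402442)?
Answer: 17073715194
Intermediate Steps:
(-101691 + 69*(-399))*(270315 - 402442) = (-101691 - 27531)*(-132127) = -129222*(-132127) = 17073715194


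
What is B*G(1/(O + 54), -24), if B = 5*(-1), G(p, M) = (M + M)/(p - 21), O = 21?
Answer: -9000/787 ≈ -11.436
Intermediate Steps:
G(p, M) = 2*M/(-21 + p) (G(p, M) = (2*M)/(-21 + p) = 2*M/(-21 + p))
B = -5
B*G(1/(O + 54), -24) = -10*(-24)/(-21 + 1/(21 + 54)) = -10*(-24)/(-21 + 1/75) = -10*(-24)/(-1574/75) = -10*(-24)*(-75)/1574 = -5*1800/787 = -9000/787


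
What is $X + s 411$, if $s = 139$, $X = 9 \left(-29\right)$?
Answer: $56868$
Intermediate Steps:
$X = -261$
$X + s 411 = -261 + 139 \cdot 411 = -261 + 57129 = 56868$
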